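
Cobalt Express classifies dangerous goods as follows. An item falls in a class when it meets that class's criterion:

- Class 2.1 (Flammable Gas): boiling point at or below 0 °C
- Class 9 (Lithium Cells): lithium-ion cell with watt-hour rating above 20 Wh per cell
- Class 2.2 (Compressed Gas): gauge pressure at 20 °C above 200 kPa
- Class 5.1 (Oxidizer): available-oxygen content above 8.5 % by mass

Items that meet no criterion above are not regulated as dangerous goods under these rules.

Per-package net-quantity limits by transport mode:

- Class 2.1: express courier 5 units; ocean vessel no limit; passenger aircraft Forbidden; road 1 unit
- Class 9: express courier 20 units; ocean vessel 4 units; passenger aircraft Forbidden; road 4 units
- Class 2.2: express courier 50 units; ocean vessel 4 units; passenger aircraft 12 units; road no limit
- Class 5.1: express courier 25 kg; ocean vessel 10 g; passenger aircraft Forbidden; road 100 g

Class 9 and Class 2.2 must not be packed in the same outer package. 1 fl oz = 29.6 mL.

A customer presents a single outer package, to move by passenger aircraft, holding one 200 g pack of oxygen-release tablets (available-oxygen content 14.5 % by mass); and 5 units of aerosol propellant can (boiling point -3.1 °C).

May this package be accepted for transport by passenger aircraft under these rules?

No

The oxygen-release tablets have available-oxygen content 14.5 % by mass, which is > 8.5 % by mass, so they are Class 5.1 (Oxidizer).
Aerosol propellant can: boiling point -3.1 °C ≤ 0 °C → Class 2.1 (Flammable Gas).
Class 5.1 quantity: 200 g.
Class 5.1 is Forbidden by passenger aircraft.
Class 2.1 quantity: 5 units.
By passenger aircraft, Class 2.1 is Forbidden regardless of quantity.
The segregation rule (Class 9 with Class 2.2) does not apply to Class 5.1 with Class 2.1.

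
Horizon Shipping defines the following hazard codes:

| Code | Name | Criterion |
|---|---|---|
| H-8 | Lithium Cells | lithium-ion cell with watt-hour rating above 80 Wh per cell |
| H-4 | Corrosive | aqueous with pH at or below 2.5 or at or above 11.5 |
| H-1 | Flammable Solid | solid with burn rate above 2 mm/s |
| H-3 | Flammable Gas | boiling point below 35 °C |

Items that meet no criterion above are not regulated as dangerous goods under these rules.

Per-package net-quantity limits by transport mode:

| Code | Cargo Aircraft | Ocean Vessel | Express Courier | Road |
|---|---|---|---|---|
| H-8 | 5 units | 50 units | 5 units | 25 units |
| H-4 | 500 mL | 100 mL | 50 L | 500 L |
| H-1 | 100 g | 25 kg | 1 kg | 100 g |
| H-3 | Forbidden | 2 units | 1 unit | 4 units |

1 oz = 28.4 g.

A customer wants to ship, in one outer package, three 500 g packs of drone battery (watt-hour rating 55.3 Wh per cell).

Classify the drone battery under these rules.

Not regulated

watt-hour rating 55.3 Wh per cell is not above 80 Wh per cell, so Code H-8 does not apply.
No criterion is met, so the item is not regulated.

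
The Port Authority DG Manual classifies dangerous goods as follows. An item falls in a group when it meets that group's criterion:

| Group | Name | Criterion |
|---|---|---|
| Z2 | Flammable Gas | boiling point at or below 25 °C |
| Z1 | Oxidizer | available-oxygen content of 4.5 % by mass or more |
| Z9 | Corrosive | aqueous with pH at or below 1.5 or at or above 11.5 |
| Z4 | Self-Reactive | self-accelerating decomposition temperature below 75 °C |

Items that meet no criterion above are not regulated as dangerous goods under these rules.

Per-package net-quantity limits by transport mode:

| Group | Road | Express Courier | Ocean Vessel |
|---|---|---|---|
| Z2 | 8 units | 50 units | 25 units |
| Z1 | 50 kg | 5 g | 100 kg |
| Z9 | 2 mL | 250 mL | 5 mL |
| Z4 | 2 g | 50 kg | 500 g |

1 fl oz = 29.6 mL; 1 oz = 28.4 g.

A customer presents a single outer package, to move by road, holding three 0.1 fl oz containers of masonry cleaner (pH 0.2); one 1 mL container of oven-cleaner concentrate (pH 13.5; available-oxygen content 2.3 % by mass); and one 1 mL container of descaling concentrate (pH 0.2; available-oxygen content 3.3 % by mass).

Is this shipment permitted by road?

No

With pH 0.2 (≤ 1.5), the masonry cleaner falls in Group Z9.
Oven-cleaner concentrate: pH 13.5 ≥ 11.5 → Group Z9 (Corrosive).
pH 0.2 meets the Group Z9 criterion (Corrosive), so the descaling concentrate is Group Z9.
Total Group Z9: (three 0.1 fl oz containers = 8.88 mL) + 1 mL + 1 mL = 10.88 mL.
10.88 mL exceeds the road limit of 2 mL for Group Z9.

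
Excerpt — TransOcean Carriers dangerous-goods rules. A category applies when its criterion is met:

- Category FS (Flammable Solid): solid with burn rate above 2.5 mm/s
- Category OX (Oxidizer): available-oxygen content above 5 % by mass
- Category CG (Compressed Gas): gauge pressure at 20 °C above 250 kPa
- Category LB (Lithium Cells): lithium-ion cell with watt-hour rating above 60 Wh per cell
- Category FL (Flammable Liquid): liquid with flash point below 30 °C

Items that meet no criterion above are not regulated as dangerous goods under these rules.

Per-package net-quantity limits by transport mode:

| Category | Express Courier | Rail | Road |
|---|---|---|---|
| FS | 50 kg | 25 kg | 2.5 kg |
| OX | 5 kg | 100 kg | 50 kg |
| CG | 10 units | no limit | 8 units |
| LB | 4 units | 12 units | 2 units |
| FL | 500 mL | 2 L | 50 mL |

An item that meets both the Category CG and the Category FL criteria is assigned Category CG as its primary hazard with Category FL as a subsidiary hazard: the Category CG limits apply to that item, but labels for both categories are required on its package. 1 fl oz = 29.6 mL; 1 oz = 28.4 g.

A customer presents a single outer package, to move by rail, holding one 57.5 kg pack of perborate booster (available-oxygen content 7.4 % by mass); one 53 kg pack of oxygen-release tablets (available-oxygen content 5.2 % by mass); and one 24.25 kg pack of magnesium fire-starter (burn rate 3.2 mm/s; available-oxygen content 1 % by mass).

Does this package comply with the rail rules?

No

With available-oxygen content 7.4 % by mass (> 5 % by mass), the perborate booster falls in Category OX.
Available-oxygen content 5.2 % by mass meets the Category OX criterion (Oxidizer), so the oxygen-release tablets are Category OX.
The magnesium fire-starter has burn rate 3.2 mm/s, which is > 2.5 mm/s, so it is Category FS (Flammable Solid).
Category OX net quantity: 57.5 kg + 53 kg = 110.5 kg.
110.5 kg exceeds the rail limit of 100 kg for Category OX.
Category FS quantity: 24.25 kg.
24.25 kg is within the rail limit of 25 kg for Category FS.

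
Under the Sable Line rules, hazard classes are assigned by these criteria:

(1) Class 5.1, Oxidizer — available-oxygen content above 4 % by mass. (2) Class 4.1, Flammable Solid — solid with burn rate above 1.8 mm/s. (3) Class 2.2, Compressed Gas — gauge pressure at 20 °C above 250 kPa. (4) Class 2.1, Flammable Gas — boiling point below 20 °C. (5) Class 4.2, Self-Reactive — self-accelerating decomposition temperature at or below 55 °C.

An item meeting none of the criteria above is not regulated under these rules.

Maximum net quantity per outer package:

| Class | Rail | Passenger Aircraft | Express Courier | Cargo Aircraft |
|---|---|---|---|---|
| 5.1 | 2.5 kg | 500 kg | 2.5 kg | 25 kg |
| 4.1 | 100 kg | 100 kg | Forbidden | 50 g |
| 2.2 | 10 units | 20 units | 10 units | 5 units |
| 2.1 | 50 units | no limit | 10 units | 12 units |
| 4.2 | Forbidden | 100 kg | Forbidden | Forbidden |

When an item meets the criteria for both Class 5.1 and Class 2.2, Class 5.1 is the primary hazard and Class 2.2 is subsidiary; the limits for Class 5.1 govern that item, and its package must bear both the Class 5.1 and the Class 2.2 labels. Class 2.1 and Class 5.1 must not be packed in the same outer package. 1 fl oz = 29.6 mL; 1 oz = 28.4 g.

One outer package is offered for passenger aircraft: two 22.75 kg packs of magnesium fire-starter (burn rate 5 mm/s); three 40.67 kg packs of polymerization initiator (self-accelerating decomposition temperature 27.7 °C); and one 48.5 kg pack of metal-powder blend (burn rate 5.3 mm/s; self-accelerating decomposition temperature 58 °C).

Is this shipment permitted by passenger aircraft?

No

Burn rate 5 mm/s meets the Class 4.1 criterion (Flammable Solid), so the magnesium fire-starter is Class 4.1.
With self-accelerating decomposition temperature 27.7 °C (≤ 55 °C), the polymerization initiator falls in Class 4.2.
Metal-powder blend: burn rate 5.3 mm/s > 1.8 mm/s → Class 4.1 (Flammable Solid).
Total Class 4.1: (two 22.75 kg packs = 45.5 kg) + 48.5 kg = 94 kg.
94 kg ≤ 100 kg (passenger aircraft limit, Class 4.1) — within limit.
Class 4.2 quantity: three 40.67 kg packs = 122.01 kg.
That exceeds the Class 4.2 passenger aircraft limit of 100 kg.
The segregation rule (Class 2.1 with Class 5.1) does not apply to Class 4.1 with Class 4.2.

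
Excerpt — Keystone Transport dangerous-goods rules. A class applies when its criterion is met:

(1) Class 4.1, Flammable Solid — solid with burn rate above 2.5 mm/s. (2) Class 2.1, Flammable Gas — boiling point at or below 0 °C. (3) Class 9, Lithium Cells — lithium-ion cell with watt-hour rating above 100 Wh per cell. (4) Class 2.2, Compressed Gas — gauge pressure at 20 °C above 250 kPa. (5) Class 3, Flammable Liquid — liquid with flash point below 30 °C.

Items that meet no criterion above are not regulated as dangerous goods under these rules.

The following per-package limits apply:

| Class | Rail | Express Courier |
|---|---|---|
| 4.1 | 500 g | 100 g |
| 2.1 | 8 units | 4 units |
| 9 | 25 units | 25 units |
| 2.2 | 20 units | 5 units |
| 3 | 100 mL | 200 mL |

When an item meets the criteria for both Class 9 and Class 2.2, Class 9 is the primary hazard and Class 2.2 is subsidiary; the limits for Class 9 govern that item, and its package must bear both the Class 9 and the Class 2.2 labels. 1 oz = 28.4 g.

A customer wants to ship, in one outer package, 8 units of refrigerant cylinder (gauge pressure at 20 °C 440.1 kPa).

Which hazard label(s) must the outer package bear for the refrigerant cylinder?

Refrigerant cylinder: gauge pressure at 20 °C 440.1 kPa > 250 kPa → Class 2.2 (Compressed Gas).
Only the Class 2.2 label is required.

Class 2.2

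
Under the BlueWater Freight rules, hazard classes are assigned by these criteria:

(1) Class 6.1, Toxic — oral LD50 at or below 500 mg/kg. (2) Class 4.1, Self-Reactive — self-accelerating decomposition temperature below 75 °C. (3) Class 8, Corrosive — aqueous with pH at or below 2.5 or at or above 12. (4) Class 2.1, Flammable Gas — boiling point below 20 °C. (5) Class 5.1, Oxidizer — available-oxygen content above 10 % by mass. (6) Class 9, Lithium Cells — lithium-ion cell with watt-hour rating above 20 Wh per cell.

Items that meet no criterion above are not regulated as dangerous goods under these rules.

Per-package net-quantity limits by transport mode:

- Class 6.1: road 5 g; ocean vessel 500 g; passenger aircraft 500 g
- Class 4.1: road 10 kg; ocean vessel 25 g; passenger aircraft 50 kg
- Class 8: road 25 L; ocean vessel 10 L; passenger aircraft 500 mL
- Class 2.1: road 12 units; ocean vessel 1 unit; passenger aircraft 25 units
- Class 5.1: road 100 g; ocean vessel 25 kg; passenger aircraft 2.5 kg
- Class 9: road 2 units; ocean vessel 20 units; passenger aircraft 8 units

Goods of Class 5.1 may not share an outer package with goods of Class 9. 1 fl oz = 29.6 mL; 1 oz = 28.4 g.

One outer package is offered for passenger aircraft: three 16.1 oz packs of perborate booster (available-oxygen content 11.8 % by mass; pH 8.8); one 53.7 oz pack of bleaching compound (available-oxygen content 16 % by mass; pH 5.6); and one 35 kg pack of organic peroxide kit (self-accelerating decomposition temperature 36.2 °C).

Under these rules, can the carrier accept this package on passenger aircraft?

No

The perborate booster has available-oxygen content 11.8 % by mass, which is > 10 % by mass, so it is Class 5.1 (Oxidizer).
Bleaching compound: available-oxygen content 16 % by mass > 10 % by mass → Class 5.1 (Oxidizer).
With self-accelerating decomposition temperature 36.2 °C (< 75 °C), the organic peroxide kit falls in Class 4.1.
Total Class 5.1: (three 16.1 oz packs = 1371.72 g) + (one 53.7 oz pack = 1525.08 g) = 2896.8 g.
That exceeds the Class 5.1 passenger aircraft limit of 2.5 kg.
Class 4.1 quantity: 35 kg.
35 kg ≤ 50 kg (passenger aircraft limit, Class 4.1) — within limit.
The segregation rule (Class 5.1 with Class 9) does not apply to Class 5.1 with Class 4.1.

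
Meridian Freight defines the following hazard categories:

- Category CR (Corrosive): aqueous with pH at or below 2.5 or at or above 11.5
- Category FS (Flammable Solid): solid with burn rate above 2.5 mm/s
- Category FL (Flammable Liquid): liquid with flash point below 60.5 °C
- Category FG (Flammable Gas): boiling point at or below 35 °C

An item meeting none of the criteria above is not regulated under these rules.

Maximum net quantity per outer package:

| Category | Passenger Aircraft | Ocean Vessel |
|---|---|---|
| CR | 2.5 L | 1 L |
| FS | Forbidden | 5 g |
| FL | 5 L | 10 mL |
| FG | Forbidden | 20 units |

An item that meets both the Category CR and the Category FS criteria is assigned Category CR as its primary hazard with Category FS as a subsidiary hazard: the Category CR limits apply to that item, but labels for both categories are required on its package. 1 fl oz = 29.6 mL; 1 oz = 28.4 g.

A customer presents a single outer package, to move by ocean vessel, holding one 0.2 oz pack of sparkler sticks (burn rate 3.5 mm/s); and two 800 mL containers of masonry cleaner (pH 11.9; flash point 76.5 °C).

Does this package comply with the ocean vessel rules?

The sparkler sticks have burn rate 3.5 mm/s, which is > 2.5 mm/s, so they are Category FS (Flammable Solid).
Masonry cleaner: pH 11.9 ≥ 11.5 → Category CR (Corrosive).
Category CR quantity: two 800 mL containers = 1.6 L.
1.6 L > 1 L (ocean vessel limit, Category CR) — over the limit.
Category FS quantity: one 0.2 oz pack = 5.68 g.
5.68 g > 5 g (ocean vessel limit, Category FS) — over the limit.

No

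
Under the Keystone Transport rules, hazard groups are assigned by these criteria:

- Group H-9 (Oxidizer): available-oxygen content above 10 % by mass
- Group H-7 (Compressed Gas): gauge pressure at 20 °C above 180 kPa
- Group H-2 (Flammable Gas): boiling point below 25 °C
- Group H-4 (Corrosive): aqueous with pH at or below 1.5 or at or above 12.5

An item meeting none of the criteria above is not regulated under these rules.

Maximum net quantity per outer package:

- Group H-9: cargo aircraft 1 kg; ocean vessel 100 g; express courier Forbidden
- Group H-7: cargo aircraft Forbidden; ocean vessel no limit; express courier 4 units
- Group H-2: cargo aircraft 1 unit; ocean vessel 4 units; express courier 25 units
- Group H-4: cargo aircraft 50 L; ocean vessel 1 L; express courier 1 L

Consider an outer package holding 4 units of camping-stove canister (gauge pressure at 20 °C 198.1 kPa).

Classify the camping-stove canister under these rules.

Camping-stove canister: gauge pressure at 20 °C 198.1 kPa > 180 kPa → Group H-7 (Compressed Gas).

Group H-7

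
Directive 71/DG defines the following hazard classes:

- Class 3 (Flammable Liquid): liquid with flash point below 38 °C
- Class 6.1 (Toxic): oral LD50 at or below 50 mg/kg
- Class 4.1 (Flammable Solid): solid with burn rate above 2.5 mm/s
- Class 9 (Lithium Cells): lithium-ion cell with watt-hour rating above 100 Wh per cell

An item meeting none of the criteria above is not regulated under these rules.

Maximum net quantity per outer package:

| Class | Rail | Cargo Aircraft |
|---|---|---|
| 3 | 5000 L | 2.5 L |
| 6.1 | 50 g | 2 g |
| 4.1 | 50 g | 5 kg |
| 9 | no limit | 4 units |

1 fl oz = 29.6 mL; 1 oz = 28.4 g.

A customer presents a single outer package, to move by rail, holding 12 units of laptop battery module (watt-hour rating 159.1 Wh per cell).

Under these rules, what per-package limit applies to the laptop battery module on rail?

With watt-hour rating 159.1 Wh per cell (> 100 Wh per cell), the laptop battery module falls in Class 9.
The rail limit for Class 9 is no limit.

no limit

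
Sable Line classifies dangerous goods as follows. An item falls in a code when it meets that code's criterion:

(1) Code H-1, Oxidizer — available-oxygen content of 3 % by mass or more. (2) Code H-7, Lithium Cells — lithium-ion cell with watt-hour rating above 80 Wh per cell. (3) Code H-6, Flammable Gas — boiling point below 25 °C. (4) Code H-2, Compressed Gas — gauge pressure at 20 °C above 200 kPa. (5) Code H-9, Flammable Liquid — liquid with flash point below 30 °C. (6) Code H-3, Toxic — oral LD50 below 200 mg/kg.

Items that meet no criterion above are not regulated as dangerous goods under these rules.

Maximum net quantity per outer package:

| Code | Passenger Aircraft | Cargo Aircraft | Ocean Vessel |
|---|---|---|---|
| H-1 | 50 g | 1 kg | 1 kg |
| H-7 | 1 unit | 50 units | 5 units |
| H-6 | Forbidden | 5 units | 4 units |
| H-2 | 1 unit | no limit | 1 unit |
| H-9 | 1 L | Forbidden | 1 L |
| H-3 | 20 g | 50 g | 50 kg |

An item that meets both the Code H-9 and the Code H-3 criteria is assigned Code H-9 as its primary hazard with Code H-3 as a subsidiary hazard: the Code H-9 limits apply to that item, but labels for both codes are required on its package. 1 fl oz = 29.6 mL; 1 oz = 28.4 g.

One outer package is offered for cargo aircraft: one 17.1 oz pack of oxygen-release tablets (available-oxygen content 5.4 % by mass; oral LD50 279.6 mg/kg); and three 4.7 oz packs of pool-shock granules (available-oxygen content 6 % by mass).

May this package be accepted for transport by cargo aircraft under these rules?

The oxygen-release tablets have available-oxygen content 5.4 % by mass, which is ≥ 3 % by mass, so they are Code H-1 (Oxidizer).
Available-oxygen content 6 % by mass meets the Code H-1 criterion (Oxidizer), so the pool-shock granules are Code H-1.
Code H-1 net quantity: (one 17.1 oz pack = 485.64 g) + (three 4.7 oz packs = 400.44 g) = 886.08 g.
886.08 g is within the cargo aircraft limit of 1 kg for Code H-1.

Yes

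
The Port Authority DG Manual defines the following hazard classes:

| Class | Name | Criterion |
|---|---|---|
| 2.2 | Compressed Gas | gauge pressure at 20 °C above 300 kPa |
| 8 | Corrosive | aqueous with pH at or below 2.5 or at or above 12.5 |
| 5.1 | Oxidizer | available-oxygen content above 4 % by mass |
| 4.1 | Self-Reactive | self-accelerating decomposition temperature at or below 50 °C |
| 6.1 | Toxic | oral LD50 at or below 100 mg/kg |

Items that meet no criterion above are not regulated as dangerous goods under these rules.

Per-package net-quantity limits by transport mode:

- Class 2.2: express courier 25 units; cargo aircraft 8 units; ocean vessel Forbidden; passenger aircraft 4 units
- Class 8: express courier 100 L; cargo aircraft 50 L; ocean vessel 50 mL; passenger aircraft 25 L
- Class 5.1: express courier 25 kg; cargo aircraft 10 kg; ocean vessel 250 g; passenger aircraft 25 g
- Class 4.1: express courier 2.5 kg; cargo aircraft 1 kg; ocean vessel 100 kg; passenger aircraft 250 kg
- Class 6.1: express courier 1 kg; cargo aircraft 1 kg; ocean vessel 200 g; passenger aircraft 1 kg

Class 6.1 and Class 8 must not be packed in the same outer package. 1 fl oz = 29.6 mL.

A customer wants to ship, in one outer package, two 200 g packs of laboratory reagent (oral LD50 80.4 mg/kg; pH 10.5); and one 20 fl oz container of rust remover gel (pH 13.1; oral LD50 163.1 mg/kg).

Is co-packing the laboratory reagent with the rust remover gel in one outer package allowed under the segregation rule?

No

Laboratory reagent: oral LD50 80.4 mg/kg ≤ 100 mg/kg → Class 6.1 (Toxic).
Rust remover gel: pH 13.1 ≥ 12.5 → Class 8 (Corrosive).
Class 6.1 and Class 8 may not share an outer package.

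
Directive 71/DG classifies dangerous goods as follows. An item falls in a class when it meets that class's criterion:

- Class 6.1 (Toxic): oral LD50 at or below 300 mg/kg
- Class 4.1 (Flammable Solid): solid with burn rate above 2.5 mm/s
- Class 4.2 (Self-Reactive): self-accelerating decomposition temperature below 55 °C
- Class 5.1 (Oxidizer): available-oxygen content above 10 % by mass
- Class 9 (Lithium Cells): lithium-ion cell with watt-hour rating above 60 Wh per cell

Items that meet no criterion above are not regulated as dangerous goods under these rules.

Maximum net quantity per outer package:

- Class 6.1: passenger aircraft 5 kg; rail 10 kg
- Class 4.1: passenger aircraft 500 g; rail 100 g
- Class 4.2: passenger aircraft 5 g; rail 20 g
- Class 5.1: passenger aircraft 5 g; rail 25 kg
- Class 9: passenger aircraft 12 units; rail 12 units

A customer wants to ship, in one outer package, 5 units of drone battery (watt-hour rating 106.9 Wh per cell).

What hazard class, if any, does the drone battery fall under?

Watt-hour rating 106.9 Wh per cell meets the Class 9 criterion (Lithium Cells), so the drone battery is Class 9.

Class 9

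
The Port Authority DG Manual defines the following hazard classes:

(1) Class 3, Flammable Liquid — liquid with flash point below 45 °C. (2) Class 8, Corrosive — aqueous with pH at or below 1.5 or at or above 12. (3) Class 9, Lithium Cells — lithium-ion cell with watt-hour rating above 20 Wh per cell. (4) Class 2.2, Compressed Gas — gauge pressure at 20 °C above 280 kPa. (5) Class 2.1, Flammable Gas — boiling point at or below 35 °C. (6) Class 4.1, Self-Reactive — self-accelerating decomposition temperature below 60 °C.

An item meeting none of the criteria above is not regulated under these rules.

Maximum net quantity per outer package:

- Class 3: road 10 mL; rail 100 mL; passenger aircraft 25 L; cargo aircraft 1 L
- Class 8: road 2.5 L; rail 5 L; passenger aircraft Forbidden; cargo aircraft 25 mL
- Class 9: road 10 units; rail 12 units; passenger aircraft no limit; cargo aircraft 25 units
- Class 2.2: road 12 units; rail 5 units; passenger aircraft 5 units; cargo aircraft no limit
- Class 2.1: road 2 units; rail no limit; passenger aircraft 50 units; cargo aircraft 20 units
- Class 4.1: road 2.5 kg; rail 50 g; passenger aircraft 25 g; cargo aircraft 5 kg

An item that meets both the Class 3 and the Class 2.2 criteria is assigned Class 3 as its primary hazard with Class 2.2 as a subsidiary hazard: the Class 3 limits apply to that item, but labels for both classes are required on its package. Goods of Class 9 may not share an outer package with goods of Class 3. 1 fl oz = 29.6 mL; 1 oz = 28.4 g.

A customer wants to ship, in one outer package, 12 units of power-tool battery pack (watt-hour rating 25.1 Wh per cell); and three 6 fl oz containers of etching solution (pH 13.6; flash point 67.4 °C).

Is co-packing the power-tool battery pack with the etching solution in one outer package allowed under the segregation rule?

Yes

With watt-hour rating 25.1 Wh per cell (> 20 Wh per cell), the power-tool battery pack falls in Class 9.
pH 13.6 meets the Class 8 criterion (Corrosive), so the etching solution is Class 8.
No segregation rule bars Class 9 with Class 8.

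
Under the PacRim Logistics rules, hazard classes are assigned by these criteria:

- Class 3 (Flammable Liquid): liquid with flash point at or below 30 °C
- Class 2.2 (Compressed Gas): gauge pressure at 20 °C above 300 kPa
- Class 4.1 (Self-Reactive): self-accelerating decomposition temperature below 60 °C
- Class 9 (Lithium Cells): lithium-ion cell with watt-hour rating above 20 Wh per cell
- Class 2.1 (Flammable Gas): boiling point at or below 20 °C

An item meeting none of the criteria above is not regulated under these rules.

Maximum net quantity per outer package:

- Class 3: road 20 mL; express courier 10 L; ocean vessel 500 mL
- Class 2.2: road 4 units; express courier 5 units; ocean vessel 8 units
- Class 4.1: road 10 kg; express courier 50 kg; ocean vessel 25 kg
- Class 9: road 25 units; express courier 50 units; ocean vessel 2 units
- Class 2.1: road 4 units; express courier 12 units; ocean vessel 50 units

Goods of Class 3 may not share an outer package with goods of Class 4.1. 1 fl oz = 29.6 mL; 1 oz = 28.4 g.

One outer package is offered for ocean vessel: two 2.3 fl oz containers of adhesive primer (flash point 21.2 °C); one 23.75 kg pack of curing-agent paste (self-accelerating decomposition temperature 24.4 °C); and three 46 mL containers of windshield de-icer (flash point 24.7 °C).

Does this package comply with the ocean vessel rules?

Flash point 21.2 °C meets the Class 3 criterion (Flammable Liquid), so the adhesive primer is Class 3.
The curing-agent paste has self-accelerating decomposition temperature 24.4 °C, which is < 60 °C, so it is Class 4.1 (Self-Reactive).
Flash point 24.7 °C meets the Class 3 criterion (Flammable Liquid), so the windshield de-icer is Class 3.
Total Class 3: (two 2.3 fl oz containers = 136.16 mL) + (three 46 mL containers = 138 mL) = 274.16 mL.
274.16 mL is within the ocean vessel limit of 500 mL for Class 3.
Class 4.1 quantity: 23.75 kg.
That is within the Class 4.1 ocean vessel limit of 25 kg.
Class 3 and Class 4.1 may not share an outer package.

No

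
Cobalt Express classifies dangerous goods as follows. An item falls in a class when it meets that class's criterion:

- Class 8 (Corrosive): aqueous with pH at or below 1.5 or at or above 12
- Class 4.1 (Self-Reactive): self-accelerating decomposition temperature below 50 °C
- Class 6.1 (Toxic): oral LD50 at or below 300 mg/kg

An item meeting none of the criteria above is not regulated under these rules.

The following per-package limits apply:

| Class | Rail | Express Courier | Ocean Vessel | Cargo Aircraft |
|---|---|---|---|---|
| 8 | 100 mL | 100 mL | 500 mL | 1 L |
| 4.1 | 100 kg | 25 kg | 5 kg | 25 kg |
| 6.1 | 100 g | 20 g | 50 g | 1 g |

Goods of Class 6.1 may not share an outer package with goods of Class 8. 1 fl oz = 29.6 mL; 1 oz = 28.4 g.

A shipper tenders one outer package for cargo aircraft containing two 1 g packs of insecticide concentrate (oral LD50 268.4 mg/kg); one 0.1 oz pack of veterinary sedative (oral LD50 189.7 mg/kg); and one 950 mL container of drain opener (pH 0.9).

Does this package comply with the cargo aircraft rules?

No

The insecticide concentrate has oral LD50 268.4 mg/kg, which is ≤ 300 mg/kg, so it is Class 6.1 (Toxic).
With oral LD50 189.7 mg/kg (≤ 300 mg/kg), the veterinary sedative falls in Class 6.1.
pH 0.9 meets the Class 8 criterion (Corrosive), so the drain opener is Class 8.
Total Class 6.1: (two 1 g packs = 2 g) + (one 0.1 oz pack = 2.84 g) = 4.84 g.
That exceeds the Class 6.1 cargo aircraft limit of 1 g.
Class 8 quantity: 950 mL.
That is within the Class 8 cargo aircraft limit of 1 L.
Class 6.1 and Class 8 may not share an outer package.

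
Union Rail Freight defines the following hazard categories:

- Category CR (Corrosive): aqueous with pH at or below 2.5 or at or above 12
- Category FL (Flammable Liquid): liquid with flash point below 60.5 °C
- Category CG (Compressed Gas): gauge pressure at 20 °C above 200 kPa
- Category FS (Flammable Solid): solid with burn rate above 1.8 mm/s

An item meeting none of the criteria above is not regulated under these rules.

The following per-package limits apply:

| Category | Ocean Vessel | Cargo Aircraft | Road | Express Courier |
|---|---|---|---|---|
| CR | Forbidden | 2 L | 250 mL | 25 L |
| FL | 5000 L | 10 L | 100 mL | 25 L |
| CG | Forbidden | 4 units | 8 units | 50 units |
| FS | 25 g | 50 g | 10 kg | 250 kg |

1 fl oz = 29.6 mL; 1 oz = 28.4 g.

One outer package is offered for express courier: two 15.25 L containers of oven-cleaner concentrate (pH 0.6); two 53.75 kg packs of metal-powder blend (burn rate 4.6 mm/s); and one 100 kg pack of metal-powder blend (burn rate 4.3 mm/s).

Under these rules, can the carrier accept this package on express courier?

No

The oven-cleaner concentrate has pH 0.6, which is ≤ 2.5, so it is Category CR (Corrosive).
With burn rate 4.6 mm/s (> 1.8 mm/s), the metal-powder blend falls in Category FS.
The metal-powder blend has burn rate 4.3 mm/s, which is > 1.8 mm/s, so it is Category FS (Flammable Solid).
Category CR quantity: two 15.25 L containers = 30.5 L.
30.5 L exceeds the express courier limit of 25 L for Category CR.
Total Category FS: (two 53.75 kg packs = 107.5 kg) + 100 kg = 207.5 kg.
That is within the Category FS express courier limit of 250 kg.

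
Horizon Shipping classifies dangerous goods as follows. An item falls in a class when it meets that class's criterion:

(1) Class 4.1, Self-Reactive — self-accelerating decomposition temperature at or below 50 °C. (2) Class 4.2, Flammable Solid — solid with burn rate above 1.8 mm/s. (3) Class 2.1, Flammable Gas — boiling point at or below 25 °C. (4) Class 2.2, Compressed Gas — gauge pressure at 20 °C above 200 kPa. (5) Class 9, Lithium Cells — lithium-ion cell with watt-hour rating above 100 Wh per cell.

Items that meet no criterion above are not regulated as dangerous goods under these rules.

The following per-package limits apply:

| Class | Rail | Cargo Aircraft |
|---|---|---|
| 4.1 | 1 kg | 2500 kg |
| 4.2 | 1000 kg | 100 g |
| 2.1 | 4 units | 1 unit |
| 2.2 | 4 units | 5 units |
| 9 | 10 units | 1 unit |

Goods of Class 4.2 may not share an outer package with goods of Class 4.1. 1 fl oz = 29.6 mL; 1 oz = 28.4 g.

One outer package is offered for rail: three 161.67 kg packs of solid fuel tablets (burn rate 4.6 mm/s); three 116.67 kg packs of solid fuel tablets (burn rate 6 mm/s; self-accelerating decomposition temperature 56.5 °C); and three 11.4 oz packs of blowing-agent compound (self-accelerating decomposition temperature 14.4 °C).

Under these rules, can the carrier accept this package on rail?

The solid fuel tablets have burn rate 4.6 mm/s, which is > 1.8 mm/s, so they are Class 4.2 (Flammable Solid).
The solid fuel tablets have burn rate 6 mm/s, which is > 1.8 mm/s, so they are Class 4.2 (Flammable Solid).
The blowing-agent compound has self-accelerating decomposition temperature 14.4 °C, which is ≤ 50 °C, so it is Class 4.1 (Self-Reactive).
Class 4.2 net quantity: (three 161.67 kg packs = 485.01 kg) + (three 116.67 kg packs = 350.01 kg) = 835.02 kg.
That is within the Class 4.2 rail limit of 1000 kg.
Class 4.1 quantity: three 11.4 oz packs = 971.28 g.
That is within the Class 4.1 rail limit of 1 kg.
Class 4.2 and Class 4.1 may not share an outer package.

No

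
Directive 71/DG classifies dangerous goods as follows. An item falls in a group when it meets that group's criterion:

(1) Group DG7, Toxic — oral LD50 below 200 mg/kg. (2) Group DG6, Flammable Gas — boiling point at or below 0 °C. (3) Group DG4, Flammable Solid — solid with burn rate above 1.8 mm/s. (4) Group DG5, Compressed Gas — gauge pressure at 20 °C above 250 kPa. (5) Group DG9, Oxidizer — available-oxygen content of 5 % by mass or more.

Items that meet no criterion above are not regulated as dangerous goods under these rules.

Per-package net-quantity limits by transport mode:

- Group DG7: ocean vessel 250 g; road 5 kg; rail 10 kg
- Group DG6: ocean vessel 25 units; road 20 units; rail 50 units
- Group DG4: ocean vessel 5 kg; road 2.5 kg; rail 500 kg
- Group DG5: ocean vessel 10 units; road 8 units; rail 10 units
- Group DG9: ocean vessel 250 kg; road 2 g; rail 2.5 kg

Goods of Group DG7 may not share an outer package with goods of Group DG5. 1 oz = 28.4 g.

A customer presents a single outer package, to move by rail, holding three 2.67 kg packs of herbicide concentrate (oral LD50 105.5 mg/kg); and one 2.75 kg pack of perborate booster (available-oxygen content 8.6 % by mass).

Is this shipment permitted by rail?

No

The herbicide concentrate has oral LD50 105.5 mg/kg, which is < 200 mg/kg, so it is Group DG7 (Toxic).
Available-oxygen content 8.6 % by mass meets the Group DG9 criterion (Oxidizer), so the perborate booster is Group DG9.
Group DG9 quantity: 2.75 kg.
2.75 kg > 2.5 kg (rail limit, Group DG9) — over the limit.
Group DG7 quantity: three 2.67 kg packs = 8.01 kg.
8.01 kg is within the rail limit of 10 kg for Group DG7.
The segregation rule (Group DG7 with Group DG5) does not apply to Group DG9 with Group DG7.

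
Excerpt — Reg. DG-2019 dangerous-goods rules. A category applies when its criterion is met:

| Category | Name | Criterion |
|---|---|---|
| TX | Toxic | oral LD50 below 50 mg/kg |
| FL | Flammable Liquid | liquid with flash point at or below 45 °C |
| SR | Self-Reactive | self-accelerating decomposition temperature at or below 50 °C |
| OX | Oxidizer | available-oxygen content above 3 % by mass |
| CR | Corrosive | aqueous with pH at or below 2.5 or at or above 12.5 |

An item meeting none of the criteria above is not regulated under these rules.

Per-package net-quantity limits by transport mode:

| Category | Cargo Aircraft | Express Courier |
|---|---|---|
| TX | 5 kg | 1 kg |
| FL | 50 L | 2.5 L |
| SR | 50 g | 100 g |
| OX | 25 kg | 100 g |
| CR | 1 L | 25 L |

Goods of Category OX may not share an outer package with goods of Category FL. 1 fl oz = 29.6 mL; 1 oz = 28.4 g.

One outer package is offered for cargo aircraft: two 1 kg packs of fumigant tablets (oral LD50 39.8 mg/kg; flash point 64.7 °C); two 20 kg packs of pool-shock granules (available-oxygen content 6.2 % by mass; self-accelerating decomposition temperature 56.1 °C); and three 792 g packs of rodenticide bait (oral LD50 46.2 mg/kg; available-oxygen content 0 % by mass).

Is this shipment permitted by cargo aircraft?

No

Fumigant tablets: oral LD50 39.8 mg/kg < 50 mg/kg → Category TX (Toxic).
Pool-shock granules: available-oxygen content 6.2 % by mass > 3 % by mass → Category OX (Oxidizer).
The rodenticide bait has oral LD50 46.2 mg/kg, which is < 50 mg/kg, so it is Category TX (Toxic).
Total Category TX: (two 1 kg packs = 2 kg) + (three 792 g packs = 2.376 kg) = 4.376 kg.
4.376 kg is within the cargo aircraft limit of 5 kg for Category TX.
Category OX quantity: two 20 kg packs = 40 kg.
That exceeds the Category OX cargo aircraft limit of 25 kg.
The segregation rule (Category OX with Category FL) does not apply to Category TX with Category OX.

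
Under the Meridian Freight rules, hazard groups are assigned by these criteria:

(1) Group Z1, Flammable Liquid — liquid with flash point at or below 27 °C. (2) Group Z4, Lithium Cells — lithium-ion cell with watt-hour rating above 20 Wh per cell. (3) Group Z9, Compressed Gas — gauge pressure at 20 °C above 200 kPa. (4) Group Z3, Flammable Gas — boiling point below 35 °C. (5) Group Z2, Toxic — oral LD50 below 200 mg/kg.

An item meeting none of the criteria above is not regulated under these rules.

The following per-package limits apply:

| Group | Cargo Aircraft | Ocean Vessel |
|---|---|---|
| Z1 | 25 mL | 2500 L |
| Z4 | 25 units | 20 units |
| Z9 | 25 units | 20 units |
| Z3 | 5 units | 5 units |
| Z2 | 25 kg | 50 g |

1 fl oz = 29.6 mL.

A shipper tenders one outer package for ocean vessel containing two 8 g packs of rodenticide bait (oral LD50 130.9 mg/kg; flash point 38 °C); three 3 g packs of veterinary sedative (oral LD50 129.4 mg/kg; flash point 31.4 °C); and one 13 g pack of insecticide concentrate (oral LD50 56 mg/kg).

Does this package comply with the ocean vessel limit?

Rodenticide bait: oral LD50 130.9 mg/kg < 200 mg/kg → Group Z2 (Toxic).
The veterinary sedative has oral LD50 129.4 mg/kg, which is < 200 mg/kg, so it is Group Z2 (Toxic).
Insecticide concentrate: oral LD50 56 mg/kg < 200 mg/kg → Group Z2 (Toxic).
Group Z2 net quantity: (two 8 g packs = 16 g) + (three 3 g packs = 9 g) + 13 g = 38 g.
38 g is within the ocean vessel limit of 50 g for Group Z2.

Yes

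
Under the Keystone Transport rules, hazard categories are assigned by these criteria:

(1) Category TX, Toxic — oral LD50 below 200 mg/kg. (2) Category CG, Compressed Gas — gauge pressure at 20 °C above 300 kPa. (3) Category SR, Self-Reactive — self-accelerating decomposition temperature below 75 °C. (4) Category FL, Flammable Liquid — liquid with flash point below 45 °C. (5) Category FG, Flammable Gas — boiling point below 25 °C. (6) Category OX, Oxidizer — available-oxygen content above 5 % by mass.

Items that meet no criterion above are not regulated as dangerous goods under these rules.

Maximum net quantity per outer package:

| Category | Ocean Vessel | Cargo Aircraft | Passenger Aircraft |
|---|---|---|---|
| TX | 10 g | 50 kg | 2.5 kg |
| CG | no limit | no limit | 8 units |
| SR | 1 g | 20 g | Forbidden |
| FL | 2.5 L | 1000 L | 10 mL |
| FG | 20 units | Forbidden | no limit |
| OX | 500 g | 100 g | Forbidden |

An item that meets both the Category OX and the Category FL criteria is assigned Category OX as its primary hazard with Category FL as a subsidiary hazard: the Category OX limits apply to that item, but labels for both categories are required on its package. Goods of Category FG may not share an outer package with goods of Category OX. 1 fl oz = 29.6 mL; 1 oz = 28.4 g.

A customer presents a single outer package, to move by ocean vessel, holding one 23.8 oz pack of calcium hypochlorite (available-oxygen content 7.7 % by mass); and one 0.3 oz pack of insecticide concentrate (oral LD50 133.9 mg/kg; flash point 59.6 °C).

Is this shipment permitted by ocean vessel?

No

Available-oxygen content 7.7 % by mass meets the Category OX criterion (Oxidizer), so the calcium hypochlorite is Category OX.
The insecticide concentrate has oral LD50 133.9 mg/kg, which is < 200 mg/kg, so it is Category TX (Toxic).
Category TX quantity: one 0.3 oz pack = 8.52 g.
That is within the Category TX ocean vessel limit of 10 g.
Category OX quantity: one 23.8 oz pack = 675.92 g.
That exceeds the Category OX ocean vessel limit of 500 g.
The segregation rule (Category FG with Category OX) does not apply to Category TX with Category OX.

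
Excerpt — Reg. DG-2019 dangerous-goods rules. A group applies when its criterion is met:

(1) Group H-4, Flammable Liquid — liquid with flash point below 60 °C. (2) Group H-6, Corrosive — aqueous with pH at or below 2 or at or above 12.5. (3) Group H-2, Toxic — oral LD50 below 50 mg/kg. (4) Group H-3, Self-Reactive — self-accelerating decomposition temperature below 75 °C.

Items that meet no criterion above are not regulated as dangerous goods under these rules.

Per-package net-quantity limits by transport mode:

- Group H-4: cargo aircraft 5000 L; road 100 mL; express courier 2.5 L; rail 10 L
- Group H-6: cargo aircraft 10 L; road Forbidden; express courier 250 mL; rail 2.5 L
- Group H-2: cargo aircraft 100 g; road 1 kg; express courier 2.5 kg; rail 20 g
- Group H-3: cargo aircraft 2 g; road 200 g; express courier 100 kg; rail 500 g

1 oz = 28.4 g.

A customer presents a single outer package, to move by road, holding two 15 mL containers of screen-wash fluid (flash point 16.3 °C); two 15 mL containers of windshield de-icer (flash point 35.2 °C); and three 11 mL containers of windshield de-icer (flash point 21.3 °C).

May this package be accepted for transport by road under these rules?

Yes

With flash point 16.3 °C (< 60 °C), the screen-wash fluid falls in Group H-4.
Flash point 35.2 °C meets the Group H-4 criterion (Flammable Liquid), so the windshield de-icer is Group H-4.
Windshield de-icer: flash point 21.3 °C < 60 °C → Group H-4 (Flammable Liquid).
Group H-4 net quantity: (two 15 mL containers = 30 mL) + (two 15 mL containers = 30 mL) + (three 11 mL containers = 33 mL) = 93 mL.
That is within the Group H-4 road limit of 100 mL.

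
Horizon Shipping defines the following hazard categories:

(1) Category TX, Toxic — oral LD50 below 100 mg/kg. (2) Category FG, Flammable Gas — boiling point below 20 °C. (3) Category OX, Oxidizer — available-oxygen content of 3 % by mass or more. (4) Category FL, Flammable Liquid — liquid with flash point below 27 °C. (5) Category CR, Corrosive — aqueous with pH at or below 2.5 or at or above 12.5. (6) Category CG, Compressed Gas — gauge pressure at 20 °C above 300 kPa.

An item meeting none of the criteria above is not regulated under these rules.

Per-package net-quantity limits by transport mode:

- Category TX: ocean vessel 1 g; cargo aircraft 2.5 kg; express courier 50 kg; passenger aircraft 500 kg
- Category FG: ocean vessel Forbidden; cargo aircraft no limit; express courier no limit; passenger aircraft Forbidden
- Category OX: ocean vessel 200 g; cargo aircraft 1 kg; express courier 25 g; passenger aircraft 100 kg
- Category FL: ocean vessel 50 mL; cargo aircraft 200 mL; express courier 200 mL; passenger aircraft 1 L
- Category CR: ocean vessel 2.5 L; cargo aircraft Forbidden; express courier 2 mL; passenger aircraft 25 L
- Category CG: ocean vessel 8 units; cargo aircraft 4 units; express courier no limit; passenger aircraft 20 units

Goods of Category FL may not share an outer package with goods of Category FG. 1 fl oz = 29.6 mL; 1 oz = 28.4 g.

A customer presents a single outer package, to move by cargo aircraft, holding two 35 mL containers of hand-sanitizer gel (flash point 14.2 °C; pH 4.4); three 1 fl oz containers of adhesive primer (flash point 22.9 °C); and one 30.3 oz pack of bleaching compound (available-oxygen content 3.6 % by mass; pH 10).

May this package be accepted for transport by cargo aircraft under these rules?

Flash point 14.2 °C meets the Category FL criterion (Flammable Liquid), so the hand-sanitizer gel is Category FL.
Flash point 22.9 °C meets the Category FL criterion (Flammable Liquid), so the adhesive primer is Category FL.
Available-oxygen content 3.6 % by mass meets the Category OX criterion (Oxidizer), so the bleaching compound is Category OX.
Category FL net quantity: (two 35 mL containers = 70 mL) + (three 1 fl oz containers = 88.8 mL) = 158.8 mL.
158.8 mL is within the cargo aircraft limit of 200 mL for Category FL.
Category OX quantity: one 30.3 oz pack = 860.52 g.
That is within the Category OX cargo aircraft limit of 1 kg.
The segregation rule (Category FL with Category FG) does not apply to Category FL with Category OX.
Every hazard category is within its cargo aircraft limit and no segregation rule is violated.

Yes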